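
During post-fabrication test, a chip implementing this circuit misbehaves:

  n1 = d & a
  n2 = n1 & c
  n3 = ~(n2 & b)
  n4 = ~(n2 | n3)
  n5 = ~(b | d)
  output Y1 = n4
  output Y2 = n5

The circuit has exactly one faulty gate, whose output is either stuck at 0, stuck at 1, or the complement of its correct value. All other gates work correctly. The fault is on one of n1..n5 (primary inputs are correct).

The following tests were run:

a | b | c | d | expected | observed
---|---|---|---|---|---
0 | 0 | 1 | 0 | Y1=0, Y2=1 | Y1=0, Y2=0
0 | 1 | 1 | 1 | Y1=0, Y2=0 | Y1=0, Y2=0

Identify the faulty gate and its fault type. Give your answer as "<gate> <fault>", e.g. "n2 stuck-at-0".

Fault-free values for test 1 (a=0, b=0, c=1, d=0): n1=0, n2=0, n3=1, n4=0, n5=1, giving Y1=0, Y2=1. Observed Y1=0, Y2=0.
Test 1: faults giving observed Y1=0, Y2=0 are {n5 stuck-at-0, n5 inverted output}.
Test 2 (a=0, b=1, c=1, d=1): fault-free n1=0, n2=0, n3=1, n4=0, n5=0 → Y1=0, Y2=0; observed Y1=0, Y2=0. Eliminates n5 inverted output.
Only n5 stuck-at-0 is consistent with every test.

n5 stuck-at-0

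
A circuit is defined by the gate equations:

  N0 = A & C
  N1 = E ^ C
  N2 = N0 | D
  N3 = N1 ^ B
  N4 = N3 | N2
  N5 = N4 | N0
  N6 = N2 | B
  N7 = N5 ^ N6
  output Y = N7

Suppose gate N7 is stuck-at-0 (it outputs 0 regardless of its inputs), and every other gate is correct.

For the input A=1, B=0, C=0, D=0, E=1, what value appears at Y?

0

Propagate with N7 forced: N0=0, N1=1, N2=0, N3=1, N4=1, N5=1, N6=0, N7=0 [stuck-at-0].
So Y = 0. (Without the fault it would be 1.)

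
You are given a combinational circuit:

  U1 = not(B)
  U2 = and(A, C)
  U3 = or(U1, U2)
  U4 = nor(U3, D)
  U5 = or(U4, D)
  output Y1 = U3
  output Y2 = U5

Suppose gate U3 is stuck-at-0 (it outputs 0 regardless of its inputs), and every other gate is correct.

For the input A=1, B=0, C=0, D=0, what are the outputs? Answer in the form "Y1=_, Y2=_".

Propagate with U3 forced: U1=1, U2=0, U3=0 [stuck-at-0], U4=1, U5=1.
So the outputs are Y1=0, Y2=1. (Without the fault they would be Y1=1, Y2=0.)

Y1=0, Y2=1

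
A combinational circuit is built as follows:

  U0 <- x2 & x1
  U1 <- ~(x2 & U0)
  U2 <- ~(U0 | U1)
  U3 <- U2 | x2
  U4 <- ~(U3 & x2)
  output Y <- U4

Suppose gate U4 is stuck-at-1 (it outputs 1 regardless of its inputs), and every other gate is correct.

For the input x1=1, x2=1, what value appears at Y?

Propagate with U4 forced: U0=1, U1=0, U2=0, U3=1, U4=1 [stuck-at-1].
So Y = 1. (Without the fault it would be 0.)

1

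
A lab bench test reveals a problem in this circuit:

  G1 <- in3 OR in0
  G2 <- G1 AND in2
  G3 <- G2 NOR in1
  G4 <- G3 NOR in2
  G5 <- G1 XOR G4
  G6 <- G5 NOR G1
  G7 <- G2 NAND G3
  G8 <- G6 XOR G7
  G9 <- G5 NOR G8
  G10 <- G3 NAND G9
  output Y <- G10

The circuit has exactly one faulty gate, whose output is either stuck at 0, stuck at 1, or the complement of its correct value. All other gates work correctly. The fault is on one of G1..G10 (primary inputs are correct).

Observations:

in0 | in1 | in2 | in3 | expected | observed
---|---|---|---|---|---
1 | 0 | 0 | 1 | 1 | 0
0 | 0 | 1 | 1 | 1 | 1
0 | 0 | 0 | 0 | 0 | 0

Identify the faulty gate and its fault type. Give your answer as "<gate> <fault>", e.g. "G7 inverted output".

G9 stuck-at-1

Fault-free values for test 1 (in0=1, in1=0, in2=0, in3=1): G1=1, G2=0, G3=1, G4=0, G5=1, G6=0, G7=1, G8=1, G9=0, G10=1, giving Y=1. Observed 0.
Test 1: faults giving observed 0 are {G1 stuck-at-0, G1 inverted output, G9 stuck-at-1, G9 inverted output, G10 stuck-at-0, G10 inverted output}.
Test 2 (in0=0, in1=0, in2=1, in3=1): fault-free G1=1, G2=1, G3=0, G4=0, G5=1, G6=0, G7=1, G8=1, G9=0, G10=1 → 1; observed 1. Eliminates G1 stuck-at-0, G1 inverted output, G10 stuck-at-0, G10 inverted output.
Test 3 (in0=0, in1=0, in2=0, in3=0): fault-free G1=0, G2=0, G3=1, G4=0, G5=0, G6=1, G7=1, G8=0, G9=1, G10=0 → 0; observed 0. Eliminates G9 inverted output.
Only G9 stuck-at-1 is consistent with every test.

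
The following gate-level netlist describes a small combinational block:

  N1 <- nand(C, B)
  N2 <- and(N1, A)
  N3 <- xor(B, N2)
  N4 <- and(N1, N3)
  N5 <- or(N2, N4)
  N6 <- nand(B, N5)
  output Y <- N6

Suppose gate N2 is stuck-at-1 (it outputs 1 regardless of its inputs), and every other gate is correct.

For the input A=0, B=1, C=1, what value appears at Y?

Propagate with N2 forced: N1=0, N2=1 [stuck-at-1], N3=0, N4=0, N5=1, N6=0.
So Y = 0. (Without the fault it would be 1.)

0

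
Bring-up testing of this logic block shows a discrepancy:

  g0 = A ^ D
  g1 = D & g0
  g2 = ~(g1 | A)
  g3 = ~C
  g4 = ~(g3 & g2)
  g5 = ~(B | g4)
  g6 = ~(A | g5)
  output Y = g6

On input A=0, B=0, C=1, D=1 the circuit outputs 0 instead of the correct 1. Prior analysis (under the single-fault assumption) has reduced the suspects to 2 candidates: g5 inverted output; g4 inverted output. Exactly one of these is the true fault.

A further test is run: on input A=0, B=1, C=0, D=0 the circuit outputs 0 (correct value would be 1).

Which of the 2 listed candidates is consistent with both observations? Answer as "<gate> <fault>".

g5 inverted output

Evaluate each candidate on input A=0, B=1, C=0, D=0:
  g5 inverted output: g0=0, g1=0, g2=1, g3=1, g4=0, g5=1 [inverted output], g6=0 → 0 — matches
  g4 inverted output: g0=0, g1=0, g2=1, g3=1, g4=1 [inverted output], g5=0, g6=1 → 1 — eliminated
Only g5 inverted output reproduces the observed 0.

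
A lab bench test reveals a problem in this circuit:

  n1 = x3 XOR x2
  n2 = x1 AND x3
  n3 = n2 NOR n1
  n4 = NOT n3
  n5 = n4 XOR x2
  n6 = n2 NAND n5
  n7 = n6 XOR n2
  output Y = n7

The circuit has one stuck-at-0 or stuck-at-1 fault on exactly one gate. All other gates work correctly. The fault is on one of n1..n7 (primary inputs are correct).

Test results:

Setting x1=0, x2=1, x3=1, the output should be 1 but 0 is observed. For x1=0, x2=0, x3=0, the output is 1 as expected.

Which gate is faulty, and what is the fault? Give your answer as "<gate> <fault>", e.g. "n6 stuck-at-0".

n2 stuck-at-1

Fault-free values for test 1 (x1=0, x2=1, x3=1): n1=0, n2=0, n3=1, n4=0, n5=1, n6=1, n7=1, giving Y=1. Observed 0.
Test 1: faults giving observed 0 are {n2 stuck-at-1, n6 stuck-at-0, n7 stuck-at-0}.
Test 2 (x1=0, x2=0, x3=0): fault-free n1=0, n2=0, n3=1, n4=0, n5=0, n6=1, n7=1 → 1; observed 1. Eliminates n6 stuck-at-0, n7 stuck-at-0.
Only n2 stuck-at-1 is consistent with every test.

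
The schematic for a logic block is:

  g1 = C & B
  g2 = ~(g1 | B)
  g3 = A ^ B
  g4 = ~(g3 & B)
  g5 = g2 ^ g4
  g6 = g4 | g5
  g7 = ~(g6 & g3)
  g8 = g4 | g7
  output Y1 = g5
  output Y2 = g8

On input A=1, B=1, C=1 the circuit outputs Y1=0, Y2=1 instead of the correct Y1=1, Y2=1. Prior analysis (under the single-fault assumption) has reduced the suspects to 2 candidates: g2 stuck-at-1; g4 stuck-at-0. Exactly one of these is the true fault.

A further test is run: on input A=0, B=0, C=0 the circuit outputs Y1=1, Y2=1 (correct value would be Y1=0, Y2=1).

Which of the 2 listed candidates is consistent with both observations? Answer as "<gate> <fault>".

Evaluate each candidate on input A=0, B=0, C=0:
  g2 stuck-at-1: g1=0, g2=1 [stuck-at-1], g3=0, g4=1, g5=0, g6=1, g7=1, g8=1 → Y1=0, Y2=1 — eliminated
  g4 stuck-at-0: g1=0, g2=1, g3=0, g4=0 [stuck-at-0], g5=1, g6=1, g7=1, g8=1 → Y1=1, Y2=1 — matches
Only g4 stuck-at-0 reproduces the observed Y1=1, Y2=1.

g4 stuck-at-0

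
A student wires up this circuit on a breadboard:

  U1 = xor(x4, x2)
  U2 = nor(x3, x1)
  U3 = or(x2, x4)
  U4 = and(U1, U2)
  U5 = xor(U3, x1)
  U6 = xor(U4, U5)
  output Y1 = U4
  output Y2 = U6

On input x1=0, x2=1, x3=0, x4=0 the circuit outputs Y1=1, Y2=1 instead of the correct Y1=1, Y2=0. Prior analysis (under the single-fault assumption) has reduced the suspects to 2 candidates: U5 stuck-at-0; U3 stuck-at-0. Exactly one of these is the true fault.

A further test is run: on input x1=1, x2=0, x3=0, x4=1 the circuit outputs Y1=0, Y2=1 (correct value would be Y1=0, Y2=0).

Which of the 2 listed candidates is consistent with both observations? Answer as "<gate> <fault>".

U3 stuck-at-0

Evaluate each candidate on input x1=1, x2=0, x3=0, x4=1:
  U5 stuck-at-0: U1=1, U2=0, U3=1, U4=0, U5=0 [stuck-at-0], U6=0 → Y1=0, Y2=0 — eliminated
  U3 stuck-at-0: U1=1, U2=0, U3=0 [stuck-at-0], U4=0, U5=1, U6=1 → Y1=0, Y2=1 — matches
Only U3 stuck-at-0 reproduces the observed Y1=0, Y2=1.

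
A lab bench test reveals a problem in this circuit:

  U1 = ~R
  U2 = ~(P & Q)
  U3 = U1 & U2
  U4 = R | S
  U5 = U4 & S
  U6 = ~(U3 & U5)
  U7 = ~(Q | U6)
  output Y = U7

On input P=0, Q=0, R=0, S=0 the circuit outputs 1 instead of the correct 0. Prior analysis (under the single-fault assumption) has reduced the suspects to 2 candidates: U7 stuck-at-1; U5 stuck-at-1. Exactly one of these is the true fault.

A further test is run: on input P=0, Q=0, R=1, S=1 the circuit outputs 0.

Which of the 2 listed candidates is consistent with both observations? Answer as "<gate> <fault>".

Evaluate each candidate on input P=0, Q=0, R=1, S=1:
  U7 stuck-at-1: U1=0, U2=1, U3=0, U4=1, U5=1, U6=1, U7=1 [stuck-at-1] → 1 — eliminated
  U5 stuck-at-1: U1=0, U2=1, U3=0, U4=1, U5=1 [stuck-at-1], U6=1, U7=0 → 0 — matches
Only U5 stuck-at-1 reproduces the observed 0.

U5 stuck-at-1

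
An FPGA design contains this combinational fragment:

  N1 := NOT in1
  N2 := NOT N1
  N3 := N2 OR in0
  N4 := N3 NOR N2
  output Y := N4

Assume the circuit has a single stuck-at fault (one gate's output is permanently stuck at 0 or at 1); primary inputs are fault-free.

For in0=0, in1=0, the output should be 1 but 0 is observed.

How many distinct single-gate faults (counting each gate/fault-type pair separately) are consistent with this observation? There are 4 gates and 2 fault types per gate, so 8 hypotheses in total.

4

Fault-free: N1=1, N2=0, N3=0, N4=1 → 1. Observed 0.
  N1 stuck-at-0: output 0 ✓
  N1 stuck-at-1: output 1 ✗
  N2 stuck-at-0: output 1 ✗
  N2 stuck-at-1: output 0 ✓
  N3 stuck-at-0: output 1 ✗
  N3 stuck-at-1: output 0 ✓
  N4 stuck-at-0: output 0 ✓
  N4 stuck-at-1: output 1 ✗
Consistent faults: {N1 stuck-at-0, N2 stuck-at-1, N3 stuck-at-1, N4 stuck-at-0} — 4 in all.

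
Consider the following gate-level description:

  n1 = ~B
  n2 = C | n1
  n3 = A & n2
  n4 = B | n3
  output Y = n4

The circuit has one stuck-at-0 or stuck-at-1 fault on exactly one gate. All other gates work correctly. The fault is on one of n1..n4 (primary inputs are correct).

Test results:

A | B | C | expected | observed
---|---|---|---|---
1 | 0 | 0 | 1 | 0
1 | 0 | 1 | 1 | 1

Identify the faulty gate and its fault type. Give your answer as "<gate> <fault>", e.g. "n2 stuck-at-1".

n1 stuck-at-0

Fault-free values for test 1 (A=1, B=0, C=0): n1=1, n2=1, n3=1, n4=1, giving Y=1. Observed 0.
Test 1: faults giving observed 0 are {n1 stuck-at-0, n2 stuck-at-0, n3 stuck-at-0, n4 stuck-at-0}.
Test 2 (A=1, B=0, C=1): fault-free n1=1, n2=1, n3=1, n4=1 → 1; observed 1. Eliminates n2 stuck-at-0, n3 stuck-at-0, n4 stuck-at-0.
Only n1 stuck-at-0 is consistent with every test.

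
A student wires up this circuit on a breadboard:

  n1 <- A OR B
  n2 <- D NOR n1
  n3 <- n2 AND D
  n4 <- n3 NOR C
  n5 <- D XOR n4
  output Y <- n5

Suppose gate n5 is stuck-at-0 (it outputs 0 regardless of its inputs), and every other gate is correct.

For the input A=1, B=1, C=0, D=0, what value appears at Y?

0

Propagate with n5 forced: n1=1, n2=0, n3=0, n4=1, n5=0 [stuck-at-0].
So Y = 0. (Without the fault it would be 1.)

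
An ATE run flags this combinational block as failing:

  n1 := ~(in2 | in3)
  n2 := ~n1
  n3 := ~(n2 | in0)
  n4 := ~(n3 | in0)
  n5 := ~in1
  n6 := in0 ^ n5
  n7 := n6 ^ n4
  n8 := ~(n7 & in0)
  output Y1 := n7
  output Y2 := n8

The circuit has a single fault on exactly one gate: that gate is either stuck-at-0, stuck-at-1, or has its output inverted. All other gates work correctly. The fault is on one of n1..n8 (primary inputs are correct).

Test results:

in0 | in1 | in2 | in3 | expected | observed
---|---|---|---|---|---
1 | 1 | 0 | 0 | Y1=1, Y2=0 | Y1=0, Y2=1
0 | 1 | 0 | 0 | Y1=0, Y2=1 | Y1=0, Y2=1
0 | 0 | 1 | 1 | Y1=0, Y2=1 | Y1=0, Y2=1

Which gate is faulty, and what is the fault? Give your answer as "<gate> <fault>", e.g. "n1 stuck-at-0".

n7 stuck-at-0

Fault-free values for test 1 (in0=1, in1=1, in2=0, in3=0): n1=1, n2=0, n3=0, n4=0, n5=0, n6=1, n7=1, n8=0, giving Y1=1, Y2=0. Observed Y1=0, Y2=1.
Test 1: faults giving observed Y1=0, Y2=1 are {n4 stuck-at-1, n4 inverted output, n5 stuck-at-1, n5 inverted output, n6 stuck-at-0, n6 inverted output, n7 stuck-at-0, n7 inverted output}.
Test 2 (in0=0, in1=1, in2=0, in3=0): fault-free n1=1, n2=0, n3=1, n4=0, n5=0, n6=0, n7=0, n8=1 → Y1=0, Y2=1; observed Y1=0, Y2=1. Eliminates n4 stuck-at-1, n4 inverted output, n5 stuck-at-1, n5 inverted output, n6 inverted output, n7 inverted output.
Test 3 (in0=0, in1=0, in2=1, in3=1): fault-free n1=0, n2=1, n3=0, n4=1, n5=1, n6=1, n7=0, n8=1 → Y1=0, Y2=1; observed Y1=0, Y2=1. Eliminates n6 stuck-at-0.
Only n7 stuck-at-0 is consistent with every test.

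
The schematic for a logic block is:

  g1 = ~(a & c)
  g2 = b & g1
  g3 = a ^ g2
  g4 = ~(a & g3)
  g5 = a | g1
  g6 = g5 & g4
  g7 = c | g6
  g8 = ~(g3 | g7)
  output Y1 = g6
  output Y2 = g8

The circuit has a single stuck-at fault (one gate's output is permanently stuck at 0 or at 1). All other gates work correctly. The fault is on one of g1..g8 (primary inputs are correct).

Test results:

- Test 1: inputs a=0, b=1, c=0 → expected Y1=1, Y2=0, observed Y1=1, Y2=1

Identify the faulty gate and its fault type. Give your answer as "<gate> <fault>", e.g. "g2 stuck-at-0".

g8 stuck-at-1

Fault-free values for test 1 (a=0, b=1, c=0): g1=1, g2=1, g3=1, g4=1, g5=1, g6=1, g7=1, g8=0, giving Y1=1, Y2=0. Observed Y1=1, Y2=1.
Test 1: faults giving observed Y1=1, Y2=1 are {g8 stuck-at-1}.
Only g8 stuck-at-1 is consistent with every test.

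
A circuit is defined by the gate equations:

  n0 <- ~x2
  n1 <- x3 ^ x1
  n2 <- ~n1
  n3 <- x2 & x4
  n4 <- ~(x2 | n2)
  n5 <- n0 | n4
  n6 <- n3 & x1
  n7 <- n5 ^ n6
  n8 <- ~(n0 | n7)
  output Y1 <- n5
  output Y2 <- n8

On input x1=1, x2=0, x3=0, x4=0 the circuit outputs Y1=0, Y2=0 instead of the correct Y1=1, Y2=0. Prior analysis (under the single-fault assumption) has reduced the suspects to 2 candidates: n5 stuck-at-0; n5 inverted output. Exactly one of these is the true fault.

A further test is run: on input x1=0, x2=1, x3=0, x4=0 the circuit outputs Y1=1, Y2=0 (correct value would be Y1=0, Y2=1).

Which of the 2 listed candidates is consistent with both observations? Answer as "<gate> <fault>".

n5 inverted output

Evaluate each candidate on input x1=0, x2=1, x3=0, x4=0:
  n5 stuck-at-0: n0=0, n1=0, n2=1, n3=0, n4=0, n5=0 [stuck-at-0], n6=0, n7=0, n8=1 → Y1=0, Y2=1 — eliminated
  n5 inverted output: n0=0, n1=0, n2=1, n3=0, n4=0, n5=1 [inverted output], n6=0, n7=1, n8=0 → Y1=1, Y2=0 — matches
Only n5 inverted output reproduces the observed Y1=1, Y2=0.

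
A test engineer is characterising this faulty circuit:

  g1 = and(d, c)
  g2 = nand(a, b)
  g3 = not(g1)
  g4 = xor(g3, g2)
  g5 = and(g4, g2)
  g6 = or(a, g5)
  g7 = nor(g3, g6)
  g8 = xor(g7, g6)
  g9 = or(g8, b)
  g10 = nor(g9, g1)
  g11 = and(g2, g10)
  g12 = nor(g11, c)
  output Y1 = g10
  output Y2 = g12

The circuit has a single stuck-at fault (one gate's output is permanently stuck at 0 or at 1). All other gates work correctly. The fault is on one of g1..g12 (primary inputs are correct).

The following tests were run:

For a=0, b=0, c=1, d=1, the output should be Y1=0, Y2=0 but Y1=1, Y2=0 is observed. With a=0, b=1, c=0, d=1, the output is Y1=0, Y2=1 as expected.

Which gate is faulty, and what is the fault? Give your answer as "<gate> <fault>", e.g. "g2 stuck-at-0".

Fault-free values for test 1 (a=0, b=0, c=1, d=1): g1=1, g2=1, g3=0, g4=1, g5=1, g6=1, g7=0, g8=1, g9=1, g10=0, g11=0, g12=0, giving Y1=0, Y2=0. Observed Y1=1, Y2=0.
Test 1: faults giving observed Y1=1, Y2=0 are {g1 stuck-at-0, g10 stuck-at-1}.
Test 2 (a=0, b=1, c=0, d=1): fault-free g1=0, g2=1, g3=1, g4=0, g5=0, g6=0, g7=0, g8=0, g9=1, g10=0, g11=0, g12=1 → Y1=0, Y2=1; observed Y1=0, Y2=1. Eliminates g10 stuck-at-1.
Only g1 stuck-at-0 is consistent with every test.

g1 stuck-at-0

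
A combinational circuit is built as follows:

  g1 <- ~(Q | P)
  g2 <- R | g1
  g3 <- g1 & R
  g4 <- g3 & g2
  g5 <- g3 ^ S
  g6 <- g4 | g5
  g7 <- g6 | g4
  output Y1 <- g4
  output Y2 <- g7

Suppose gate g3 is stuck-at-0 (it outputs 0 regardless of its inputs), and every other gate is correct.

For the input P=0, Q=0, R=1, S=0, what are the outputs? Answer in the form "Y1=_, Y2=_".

Y1=0, Y2=0

Propagate with g3 forced: g1=1, g2=1, g3=0 [stuck-at-0], g4=0, g5=0, g6=0, g7=0.
So the outputs are Y1=0, Y2=0. (Without the fault they would be Y1=1, Y2=1.)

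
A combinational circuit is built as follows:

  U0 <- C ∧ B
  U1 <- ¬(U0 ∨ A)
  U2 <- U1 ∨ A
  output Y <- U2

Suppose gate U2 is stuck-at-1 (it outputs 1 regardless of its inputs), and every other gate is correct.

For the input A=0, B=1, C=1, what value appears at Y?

Propagate with U2 forced: U0=1, U1=0, U2=1 [stuck-at-1].
So Y = 1. (Without the fault it would be 0.)

1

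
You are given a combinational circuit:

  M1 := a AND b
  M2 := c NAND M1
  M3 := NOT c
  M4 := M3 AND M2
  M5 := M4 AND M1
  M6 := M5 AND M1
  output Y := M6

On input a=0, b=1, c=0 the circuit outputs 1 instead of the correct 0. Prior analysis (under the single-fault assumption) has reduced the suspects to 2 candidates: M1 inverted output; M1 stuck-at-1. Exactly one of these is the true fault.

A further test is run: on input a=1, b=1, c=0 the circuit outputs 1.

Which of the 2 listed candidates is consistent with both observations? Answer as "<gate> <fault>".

M1 stuck-at-1

Evaluate each candidate on input a=1, b=1, c=0:
  M1 inverted output: M1=0 [inverted output], M2=1, M3=1, M4=1, M5=0, M6=0 → 0 — eliminated
  M1 stuck-at-1: M1=1 [stuck-at-1], M2=1, M3=1, M4=1, M5=1, M6=1 → 1 — matches
Only M1 stuck-at-1 reproduces the observed 1.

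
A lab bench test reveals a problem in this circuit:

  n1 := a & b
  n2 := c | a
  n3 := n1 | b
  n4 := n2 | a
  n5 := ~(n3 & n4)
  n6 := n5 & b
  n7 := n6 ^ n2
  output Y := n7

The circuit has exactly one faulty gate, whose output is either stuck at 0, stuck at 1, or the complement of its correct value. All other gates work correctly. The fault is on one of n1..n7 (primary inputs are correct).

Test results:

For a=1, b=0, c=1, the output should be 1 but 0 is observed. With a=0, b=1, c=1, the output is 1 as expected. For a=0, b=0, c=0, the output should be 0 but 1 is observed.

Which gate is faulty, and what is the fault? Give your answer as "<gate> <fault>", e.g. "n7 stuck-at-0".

Fault-free values for test 1 (a=1, b=0, c=1): n1=0, n2=1, n3=0, n4=1, n5=1, n6=0, n7=1, giving Y=1. Observed 0.
Test 1: faults giving observed 0 are {n2 stuck-at-0, n2 inverted output, n6 stuck-at-1, n6 inverted output, n7 stuck-at-0, n7 inverted output}.
Test 2 (a=0, b=1, c=1): fault-free n1=0, n2=1, n3=1, n4=1, n5=0, n6=0, n7=1 → 1; observed 1. Eliminates n6 stuck-at-1, n6 inverted output, n7 stuck-at-0, n7 inverted output.
Test 3 (a=0, b=0, c=0): fault-free n1=0, n2=0, n3=0, n4=0, n5=1, n6=0, n7=0 → 0; observed 1. Eliminates n2 stuck-at-0.
Only n2 inverted output is consistent with every test.

n2 inverted output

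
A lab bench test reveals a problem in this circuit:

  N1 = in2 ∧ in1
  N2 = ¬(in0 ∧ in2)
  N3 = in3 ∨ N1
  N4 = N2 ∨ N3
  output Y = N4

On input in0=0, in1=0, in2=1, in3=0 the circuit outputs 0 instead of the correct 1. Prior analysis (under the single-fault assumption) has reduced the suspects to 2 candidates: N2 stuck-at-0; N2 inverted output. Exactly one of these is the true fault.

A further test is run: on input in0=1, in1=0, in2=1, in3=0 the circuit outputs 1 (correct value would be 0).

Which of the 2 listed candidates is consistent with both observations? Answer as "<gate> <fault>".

N2 inverted output

Evaluate each candidate on input in0=1, in1=0, in2=1, in3=0:
  N2 stuck-at-0: N1=0, N2=0 [stuck-at-0], N3=0, N4=0 → 0 — eliminated
  N2 inverted output: N1=0, N2=1 [inverted output], N3=0, N4=1 → 1 — matches
Only N2 inverted output reproduces the observed 1.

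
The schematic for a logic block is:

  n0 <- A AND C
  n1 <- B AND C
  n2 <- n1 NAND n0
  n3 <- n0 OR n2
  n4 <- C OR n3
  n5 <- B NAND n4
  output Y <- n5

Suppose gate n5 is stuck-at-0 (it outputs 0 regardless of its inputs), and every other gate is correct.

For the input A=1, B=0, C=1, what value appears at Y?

0

Propagate with n5 forced: n0=1, n1=0, n2=1, n3=1, n4=1, n5=0 [stuck-at-0].
So Y = 0. (Without the fault it would be 1.)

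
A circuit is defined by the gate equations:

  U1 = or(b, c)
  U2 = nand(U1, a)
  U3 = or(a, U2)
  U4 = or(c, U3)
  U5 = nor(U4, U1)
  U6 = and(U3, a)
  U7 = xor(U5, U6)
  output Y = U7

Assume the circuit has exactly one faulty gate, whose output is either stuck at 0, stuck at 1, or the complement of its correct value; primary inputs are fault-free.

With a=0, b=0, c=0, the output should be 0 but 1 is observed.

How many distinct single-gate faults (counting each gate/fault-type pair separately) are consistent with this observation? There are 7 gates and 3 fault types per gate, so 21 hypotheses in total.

Fault-free: U1=0, U2=1, U3=1, U4=1, U5=0, U6=0, U7=0 → 0. Observed 1.
  U1: none of the 3 fault types match ✗
  U2: stuck-at-0, inverted output ✓; others ✗
  U3: stuck-at-0, inverted output ✓; others ✗
  U4: stuck-at-0, inverted output ✓; others ✗
  U5: stuck-at-1, inverted output ✓; others ✗
  U6: stuck-at-1, inverted output ✓; others ✗
  U7: stuck-at-1, inverted output ✓; others ✗
Consistent faults: {U2 stuck-at-0, U2 inverted output, U3 stuck-at-0, U3 inverted output, U4 stuck-at-0, U4 inverted output, U5 stuck-at-1, U5 inverted output, U6 stuck-at-1, U6 inverted output, U7 stuck-at-1, U7 inverted output} — 12 in all.

12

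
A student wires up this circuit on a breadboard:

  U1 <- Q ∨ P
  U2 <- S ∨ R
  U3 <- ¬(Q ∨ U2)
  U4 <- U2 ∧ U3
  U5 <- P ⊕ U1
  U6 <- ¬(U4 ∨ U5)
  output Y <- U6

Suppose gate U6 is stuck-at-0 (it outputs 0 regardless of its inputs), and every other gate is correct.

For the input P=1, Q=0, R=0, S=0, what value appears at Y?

0

Propagate with U6 forced: U1=1, U2=0, U3=1, U4=0, U5=0, U6=0 [stuck-at-0].
So Y = 0. (Without the fault it would be 1.)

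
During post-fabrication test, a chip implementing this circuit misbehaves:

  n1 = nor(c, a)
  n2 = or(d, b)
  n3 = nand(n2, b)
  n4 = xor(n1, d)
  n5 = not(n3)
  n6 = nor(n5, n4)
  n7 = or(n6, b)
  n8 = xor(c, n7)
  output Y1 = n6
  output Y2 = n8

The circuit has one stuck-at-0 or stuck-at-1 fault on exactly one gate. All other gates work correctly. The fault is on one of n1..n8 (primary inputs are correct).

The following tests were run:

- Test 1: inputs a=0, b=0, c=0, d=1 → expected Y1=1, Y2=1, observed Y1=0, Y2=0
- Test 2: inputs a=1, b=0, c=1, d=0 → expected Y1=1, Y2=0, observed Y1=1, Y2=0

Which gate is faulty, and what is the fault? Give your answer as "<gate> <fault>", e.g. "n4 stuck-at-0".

Fault-free values for test 1 (a=0, b=0, c=0, d=1): n1=1, n2=1, n3=1, n4=0, n5=0, n6=1, n7=1, n8=1, giving Y1=1, Y2=1. Observed Y1=0, Y2=0.
Test 1: faults giving observed Y1=0, Y2=0 are {n1 stuck-at-0, n3 stuck-at-0, n4 stuck-at-1, n5 stuck-at-1, n6 stuck-at-0}.
Test 2 (a=1, b=0, c=1, d=0): fault-free n1=0, n2=0, n3=1, n4=0, n5=0, n6=1, n7=1, n8=0 → Y1=1, Y2=0; observed Y1=1, Y2=0. Eliminates n3 stuck-at-0, n4 stuck-at-1, n5 stuck-at-1, n6 stuck-at-0.
Only n1 stuck-at-0 is consistent with every test.

n1 stuck-at-0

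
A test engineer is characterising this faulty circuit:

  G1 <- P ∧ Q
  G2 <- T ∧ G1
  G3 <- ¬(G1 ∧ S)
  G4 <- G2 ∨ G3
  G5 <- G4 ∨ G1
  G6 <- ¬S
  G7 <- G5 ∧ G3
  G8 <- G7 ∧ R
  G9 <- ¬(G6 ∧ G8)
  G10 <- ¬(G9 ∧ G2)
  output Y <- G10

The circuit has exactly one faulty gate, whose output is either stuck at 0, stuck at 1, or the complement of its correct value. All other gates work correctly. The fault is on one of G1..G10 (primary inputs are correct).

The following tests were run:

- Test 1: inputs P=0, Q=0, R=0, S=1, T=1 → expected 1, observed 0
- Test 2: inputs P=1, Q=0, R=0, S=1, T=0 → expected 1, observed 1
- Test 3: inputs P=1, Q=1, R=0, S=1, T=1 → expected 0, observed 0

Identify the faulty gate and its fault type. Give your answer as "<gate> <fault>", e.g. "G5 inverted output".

Fault-free values for test 1 (P=0, Q=0, R=0, S=1, T=1): G1=0, G2=0, G3=1, G4=1, G5=1, G6=0, G7=1, G8=0, G9=1, G10=1, giving Y=1. Observed 0.
Test 1: faults giving observed 0 are {G1 stuck-at-1, G1 inverted output, G2 stuck-at-1, G2 inverted output, G10 stuck-at-0, G10 inverted output}.
Test 2 (P=1, Q=0, R=0, S=1, T=0): fault-free G1=0, G2=0, G3=1, G4=1, G5=1, G6=0, G7=1, G8=0, G9=1, G10=1 → 1; observed 1. Eliminates G2 stuck-at-1, G2 inverted output, G10 stuck-at-0, G10 inverted output.
Test 3 (P=1, Q=1, R=0, S=1, T=1): fault-free G1=1, G2=1, G3=0, G4=1, G5=1, G6=0, G7=0, G8=0, G9=1, G10=0 → 0; observed 0. Eliminates G1 inverted output.
Only G1 stuck-at-1 is consistent with every test.

G1 stuck-at-1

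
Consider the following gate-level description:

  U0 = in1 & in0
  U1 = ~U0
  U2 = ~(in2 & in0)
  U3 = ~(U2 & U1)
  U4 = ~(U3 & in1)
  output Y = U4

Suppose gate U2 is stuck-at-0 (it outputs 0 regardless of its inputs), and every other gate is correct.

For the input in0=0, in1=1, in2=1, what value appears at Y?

Propagate with U2 forced: U0=0, U1=1, U2=0 [stuck-at-0], U3=1, U4=0.
So Y = 0. (Without the fault it would be 1.)

0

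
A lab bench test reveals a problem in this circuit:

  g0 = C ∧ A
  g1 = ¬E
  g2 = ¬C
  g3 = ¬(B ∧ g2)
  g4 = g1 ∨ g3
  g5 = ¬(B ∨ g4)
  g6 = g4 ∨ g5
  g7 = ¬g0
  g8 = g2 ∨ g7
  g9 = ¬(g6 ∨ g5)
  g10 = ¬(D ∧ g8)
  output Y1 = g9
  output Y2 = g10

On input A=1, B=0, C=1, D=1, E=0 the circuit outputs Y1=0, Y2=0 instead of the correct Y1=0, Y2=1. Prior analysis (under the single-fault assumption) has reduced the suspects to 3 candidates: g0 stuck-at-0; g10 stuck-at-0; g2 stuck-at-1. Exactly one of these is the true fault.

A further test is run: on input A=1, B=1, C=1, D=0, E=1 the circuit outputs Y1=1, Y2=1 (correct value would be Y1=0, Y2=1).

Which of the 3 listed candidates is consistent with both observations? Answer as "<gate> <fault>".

Evaluate each candidate on input A=1, B=1, C=1, D=0, E=1:
  g0 stuck-at-0: g0=0 [stuck-at-0], g1=0, g2=0, g3=1, g4=1, g5=0, g6=1, g7=1, g8=1, g9=0, g10=1 → Y1=0, Y2=1 — eliminated
  g10 stuck-at-0: g0=1, g1=0, g2=0, g3=1, g4=1, g5=0, g6=1, g7=0, g8=0, g9=0, g10=0 [stuck-at-0] → Y1=0, Y2=0 — eliminated
  g2 stuck-at-1: g0=1, g1=0, g2=1 [stuck-at-1], g3=0, g4=0, g5=0, g6=0, g7=0, g8=1, g9=1, g10=1 → Y1=1, Y2=1 — matches
Only g2 stuck-at-1 reproduces the observed Y1=1, Y2=1.

g2 stuck-at-1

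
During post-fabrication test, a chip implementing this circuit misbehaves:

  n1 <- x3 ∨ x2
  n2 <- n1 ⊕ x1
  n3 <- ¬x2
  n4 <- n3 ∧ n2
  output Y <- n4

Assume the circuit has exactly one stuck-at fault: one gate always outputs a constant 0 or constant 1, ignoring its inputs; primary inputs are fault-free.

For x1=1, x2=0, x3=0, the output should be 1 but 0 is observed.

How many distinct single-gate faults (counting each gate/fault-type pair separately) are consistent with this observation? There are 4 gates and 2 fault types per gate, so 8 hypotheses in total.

Fault-free: n1=0, n2=1, n3=1, n4=1 → 1. Observed 0.
  n1 stuck-at-0: output 1 ✗
  n1 stuck-at-1: output 0 ✓
  n2 stuck-at-0: output 0 ✓
  n2 stuck-at-1: output 1 ✗
  n3 stuck-at-0: output 0 ✓
  n3 stuck-at-1: output 1 ✗
  n4 stuck-at-0: output 0 ✓
  n4 stuck-at-1: output 1 ✗
Consistent faults: {n1 stuck-at-1, n2 stuck-at-0, n3 stuck-at-0, n4 stuck-at-0} — 4 in all.

4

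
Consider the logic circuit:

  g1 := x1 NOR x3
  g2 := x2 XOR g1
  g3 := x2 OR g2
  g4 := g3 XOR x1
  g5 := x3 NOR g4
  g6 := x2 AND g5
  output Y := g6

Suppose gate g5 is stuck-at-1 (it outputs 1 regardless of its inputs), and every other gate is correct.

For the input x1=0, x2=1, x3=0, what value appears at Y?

Propagate with g5 forced: g1=1, g2=0, g3=1, g4=1, g5=1 [stuck-at-1], g6=1.
So Y = 1. (Without the fault it would be 0.)

1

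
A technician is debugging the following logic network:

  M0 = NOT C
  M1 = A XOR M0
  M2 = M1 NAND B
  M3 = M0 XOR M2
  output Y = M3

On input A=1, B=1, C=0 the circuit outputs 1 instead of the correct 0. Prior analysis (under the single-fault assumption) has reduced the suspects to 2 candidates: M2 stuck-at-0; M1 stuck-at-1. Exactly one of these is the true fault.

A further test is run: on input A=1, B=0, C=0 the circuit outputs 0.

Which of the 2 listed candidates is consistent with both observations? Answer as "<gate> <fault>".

Evaluate each candidate on input A=1, B=0, C=0:
  M2 stuck-at-0: M0=1, M1=0, M2=0 [stuck-at-0], M3=1 → 1 — eliminated
  M1 stuck-at-1: M0=1, M1=1 [stuck-at-1], M2=1, M3=0 → 0 — matches
Only M1 stuck-at-1 reproduces the observed 0.

M1 stuck-at-1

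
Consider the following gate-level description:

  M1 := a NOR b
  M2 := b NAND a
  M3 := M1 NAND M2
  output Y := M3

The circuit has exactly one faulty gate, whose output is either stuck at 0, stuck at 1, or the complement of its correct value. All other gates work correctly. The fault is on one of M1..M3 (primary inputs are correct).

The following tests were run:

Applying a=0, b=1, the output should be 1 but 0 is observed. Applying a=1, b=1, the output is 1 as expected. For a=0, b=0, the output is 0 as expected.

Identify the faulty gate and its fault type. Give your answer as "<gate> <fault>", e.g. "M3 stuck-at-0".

M1 stuck-at-1

Fault-free values for test 1 (a=0, b=1): M1=0, M2=1, M3=1, giving Y=1. Observed 0.
Test 1: faults giving observed 0 are {M1 stuck-at-1, M1 inverted output, M3 stuck-at-0, M3 inverted output}.
Test 2 (a=1, b=1): fault-free M1=0, M2=0, M3=1 → 1; observed 1. Eliminates M3 stuck-at-0, M3 inverted output.
Test 3 (a=0, b=0): fault-free M1=1, M2=1, M3=0 → 0; observed 0. Eliminates M1 inverted output.
Only M1 stuck-at-1 is consistent with every test.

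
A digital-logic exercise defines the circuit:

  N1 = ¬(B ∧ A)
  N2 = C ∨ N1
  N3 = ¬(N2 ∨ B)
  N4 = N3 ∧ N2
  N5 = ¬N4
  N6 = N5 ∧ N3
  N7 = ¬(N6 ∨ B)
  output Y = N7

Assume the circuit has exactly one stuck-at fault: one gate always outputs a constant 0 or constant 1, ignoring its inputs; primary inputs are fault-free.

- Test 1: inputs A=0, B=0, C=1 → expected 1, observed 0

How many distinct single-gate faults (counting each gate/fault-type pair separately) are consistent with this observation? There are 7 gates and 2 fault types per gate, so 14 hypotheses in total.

3

Fault-free: N1=1, N2=1, N3=0, N4=0, N5=1, N6=0, N7=1 → 1. Observed 0.
  N1 stuck-at-0: output 1 ✗
  N1 stuck-at-1: output 1 ✗
  N2 stuck-at-0: output 0 ✓
  N2 stuck-at-1: output 1 ✗
  N3 stuck-at-0: output 1 ✗
  N3 stuck-at-1: output 1 ✗
  N4 stuck-at-0: output 1 ✗
  N4 stuck-at-1: output 1 ✗
  N5 stuck-at-0: output 1 ✗
  N5 stuck-at-1: output 1 ✗
  N6 stuck-at-0: output 1 ✗
  N6 stuck-at-1: output 0 ✓
  N7 stuck-at-0: output 0 ✓
  N7 stuck-at-1: output 1 ✗
Consistent faults: {N2 stuck-at-0, N6 stuck-at-1, N7 stuck-at-0} — 3 in all.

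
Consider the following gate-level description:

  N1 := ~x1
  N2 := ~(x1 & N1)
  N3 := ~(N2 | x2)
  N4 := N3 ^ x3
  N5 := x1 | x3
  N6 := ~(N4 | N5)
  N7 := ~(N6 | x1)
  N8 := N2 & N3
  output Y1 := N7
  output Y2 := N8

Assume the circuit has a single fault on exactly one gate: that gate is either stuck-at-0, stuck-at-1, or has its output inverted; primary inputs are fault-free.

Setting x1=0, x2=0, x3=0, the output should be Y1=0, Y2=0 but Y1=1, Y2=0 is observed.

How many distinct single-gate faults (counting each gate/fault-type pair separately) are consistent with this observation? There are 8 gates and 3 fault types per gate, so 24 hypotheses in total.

10

Fault-free: N1=1, N2=1, N3=0, N4=0, N5=0, N6=1, N7=0, N8=0 → Y1=0, Y2=0. Observed Y1=1, Y2=0.
  N1: none of the 3 fault types match ✗
  N2: stuck-at-0, inverted output ✓; others ✗
  N3: none of the 3 fault types match ✗
  N4: stuck-at-1, inverted output ✓; others ✗
  N5: stuck-at-1, inverted output ✓; others ✗
  N6: stuck-at-0, inverted output ✓; others ✗
  N7: stuck-at-1, inverted output ✓; others ✗
  N8: none of the 3 fault types match ✗
Consistent faults: {N2 stuck-at-0, N2 inverted output, N4 stuck-at-1, N4 inverted output, N5 stuck-at-1, N5 inverted output, N6 stuck-at-0, N6 inverted output, N7 stuck-at-1, N7 inverted output} — 10 in all.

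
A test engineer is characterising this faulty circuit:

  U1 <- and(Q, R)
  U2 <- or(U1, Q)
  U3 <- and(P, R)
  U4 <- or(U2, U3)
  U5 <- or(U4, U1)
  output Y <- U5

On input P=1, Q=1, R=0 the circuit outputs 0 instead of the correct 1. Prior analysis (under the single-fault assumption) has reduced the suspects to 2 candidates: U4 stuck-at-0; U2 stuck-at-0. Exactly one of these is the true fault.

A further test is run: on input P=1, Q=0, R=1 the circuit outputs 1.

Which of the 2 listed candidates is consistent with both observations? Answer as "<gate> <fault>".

Evaluate each candidate on input P=1, Q=0, R=1:
  U4 stuck-at-0: U1=0, U2=0, U3=1, U4=0 [stuck-at-0], U5=0 → 0 — eliminated
  U2 stuck-at-0: U1=0, U2=0 [stuck-at-0], U3=1, U4=1, U5=1 → 1 — matches
Only U2 stuck-at-0 reproduces the observed 1.

U2 stuck-at-0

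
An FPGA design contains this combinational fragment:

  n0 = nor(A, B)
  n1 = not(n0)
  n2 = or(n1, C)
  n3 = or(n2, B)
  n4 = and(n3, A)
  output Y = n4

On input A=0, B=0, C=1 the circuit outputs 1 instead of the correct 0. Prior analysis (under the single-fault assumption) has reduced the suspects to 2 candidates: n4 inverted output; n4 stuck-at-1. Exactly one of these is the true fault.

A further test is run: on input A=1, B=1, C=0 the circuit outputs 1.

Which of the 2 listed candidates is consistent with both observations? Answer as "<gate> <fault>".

Evaluate each candidate on input A=1, B=1, C=0:
  n4 inverted output: n0=0, n1=1, n2=1, n3=1, n4=0 [inverted output] → 0 — eliminated
  n4 stuck-at-1: n0=0, n1=1, n2=1, n3=1, n4=1 [stuck-at-1] → 1 — matches
Only n4 stuck-at-1 reproduces the observed 1.

n4 stuck-at-1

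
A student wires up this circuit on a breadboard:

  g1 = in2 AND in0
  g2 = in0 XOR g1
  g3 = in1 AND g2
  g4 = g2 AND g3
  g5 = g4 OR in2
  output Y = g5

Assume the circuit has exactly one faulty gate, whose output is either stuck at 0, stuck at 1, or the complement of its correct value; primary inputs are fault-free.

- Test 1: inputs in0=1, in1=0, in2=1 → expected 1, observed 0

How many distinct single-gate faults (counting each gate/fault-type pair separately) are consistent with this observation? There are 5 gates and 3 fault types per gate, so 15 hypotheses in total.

2

Fault-free: g1=1, g2=0, g3=0, g4=0, g5=1 → 1. Observed 0.
  g1: none of the 3 fault types match ✗
  g2: none of the 3 fault types match ✗
  g3: none of the 3 fault types match ✗
  g4: none of the 3 fault types match ✗
  g5: stuck-at-0, inverted output ✓; others ✗
Consistent faults: {g5 stuck-at-0, g5 inverted output} — 2 in all.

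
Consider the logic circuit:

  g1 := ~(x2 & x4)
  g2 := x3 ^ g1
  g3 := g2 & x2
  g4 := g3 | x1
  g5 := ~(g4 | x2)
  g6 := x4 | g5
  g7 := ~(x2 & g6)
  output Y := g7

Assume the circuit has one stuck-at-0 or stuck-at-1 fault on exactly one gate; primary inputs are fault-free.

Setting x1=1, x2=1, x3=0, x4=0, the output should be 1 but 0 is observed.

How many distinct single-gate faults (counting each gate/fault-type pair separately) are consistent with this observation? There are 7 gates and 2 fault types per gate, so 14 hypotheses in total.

3

Fault-free: g1=1, g2=1, g3=1, g4=1, g5=0, g6=0, g7=1 → 1. Observed 0.
  g1 stuck-at-0: output 1 ✗
  g1 stuck-at-1: output 1 ✗
  g2 stuck-at-0: output 1 ✗
  g2 stuck-at-1: output 1 ✗
  g3 stuck-at-0: output 1 ✗
  g3 stuck-at-1: output 1 ✗
  g4 stuck-at-0: output 1 ✗
  g4 stuck-at-1: output 1 ✗
  g5 stuck-at-0: output 1 ✗
  g5 stuck-at-1: output 0 ✓
  g6 stuck-at-0: output 1 ✗
  g6 stuck-at-1: output 0 ✓
  g7 stuck-at-0: output 0 ✓
  g7 stuck-at-1: output 1 ✗
Consistent faults: {g5 stuck-at-1, g6 stuck-at-1, g7 stuck-at-0} — 3 in all.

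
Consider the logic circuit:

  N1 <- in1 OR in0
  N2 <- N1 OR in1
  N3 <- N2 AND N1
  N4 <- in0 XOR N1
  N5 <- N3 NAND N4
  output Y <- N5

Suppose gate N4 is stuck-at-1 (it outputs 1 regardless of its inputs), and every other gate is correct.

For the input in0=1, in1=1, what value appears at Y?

Propagate with N4 forced: N1=1, N2=1, N3=1, N4=1 [stuck-at-1], N5=0.
So Y = 0. (Without the fault it would be 1.)

0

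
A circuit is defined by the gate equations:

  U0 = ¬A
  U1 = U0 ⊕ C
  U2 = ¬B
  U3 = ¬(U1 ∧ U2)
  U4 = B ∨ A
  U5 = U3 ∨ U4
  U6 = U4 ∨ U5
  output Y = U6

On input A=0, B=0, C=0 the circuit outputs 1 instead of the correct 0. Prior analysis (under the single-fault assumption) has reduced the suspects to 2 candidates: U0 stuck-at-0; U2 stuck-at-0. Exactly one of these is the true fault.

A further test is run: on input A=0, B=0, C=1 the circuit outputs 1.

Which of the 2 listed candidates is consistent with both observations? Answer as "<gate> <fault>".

U2 stuck-at-0

Evaluate each candidate on input A=0, B=0, C=1:
  U0 stuck-at-0: U0=0 [stuck-at-0], U1=1, U2=1, U3=0, U4=0, U5=0, U6=0 → 0 — eliminated
  U2 stuck-at-0: U0=1, U1=0, U2=0 [stuck-at-0], U3=1, U4=0, U5=1, U6=1 → 1 — matches
Only U2 stuck-at-0 reproduces the observed 1.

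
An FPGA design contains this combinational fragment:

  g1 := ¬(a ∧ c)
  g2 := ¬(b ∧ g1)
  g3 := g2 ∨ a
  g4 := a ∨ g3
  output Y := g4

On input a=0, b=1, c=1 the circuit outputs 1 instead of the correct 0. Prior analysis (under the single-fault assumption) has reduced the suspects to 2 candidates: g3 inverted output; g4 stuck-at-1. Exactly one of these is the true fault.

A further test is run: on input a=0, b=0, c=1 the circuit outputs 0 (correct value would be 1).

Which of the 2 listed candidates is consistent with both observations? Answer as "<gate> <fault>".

g3 inverted output

Evaluate each candidate on input a=0, b=0, c=1:
  g3 inverted output: g1=1, g2=1, g3=0 [inverted output], g4=0 → 0 — matches
  g4 stuck-at-1: g1=1, g2=1, g3=1, g4=1 [stuck-at-1] → 1 — eliminated
Only g3 inverted output reproduces the observed 0.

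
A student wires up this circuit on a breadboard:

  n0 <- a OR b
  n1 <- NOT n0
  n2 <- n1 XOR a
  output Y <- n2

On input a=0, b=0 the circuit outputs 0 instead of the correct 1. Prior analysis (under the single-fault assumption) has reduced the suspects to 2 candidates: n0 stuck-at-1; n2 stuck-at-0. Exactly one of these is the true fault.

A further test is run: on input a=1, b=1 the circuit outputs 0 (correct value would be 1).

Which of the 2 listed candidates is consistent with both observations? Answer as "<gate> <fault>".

Evaluate each candidate on input a=1, b=1:
  n0 stuck-at-1: n0=1 [stuck-at-1], n1=0, n2=1 → 1 — eliminated
  n2 stuck-at-0: n0=1, n1=0, n2=0 [stuck-at-0] → 0 — matches
Only n2 stuck-at-0 reproduces the observed 0.

n2 stuck-at-0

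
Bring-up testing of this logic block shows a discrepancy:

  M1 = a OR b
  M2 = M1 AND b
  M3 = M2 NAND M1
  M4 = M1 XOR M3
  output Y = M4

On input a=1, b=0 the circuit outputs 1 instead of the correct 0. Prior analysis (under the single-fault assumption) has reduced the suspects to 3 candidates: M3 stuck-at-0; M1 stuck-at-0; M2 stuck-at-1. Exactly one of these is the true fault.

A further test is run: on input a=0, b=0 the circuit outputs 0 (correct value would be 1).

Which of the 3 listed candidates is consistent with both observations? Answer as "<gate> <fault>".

Evaluate each candidate on input a=0, b=0:
  M3 stuck-at-0: M1=0, M2=0, M3=0 [stuck-at-0], M4=0 → 0 — matches
  M1 stuck-at-0: M1=0 [stuck-at-0], M2=0, M3=1, M4=1 → 1 — eliminated
  M2 stuck-at-1: M1=0, M2=1 [stuck-at-1], M3=1, M4=1 → 1 — eliminated
Only M3 stuck-at-0 reproduces the observed 0.

M3 stuck-at-0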